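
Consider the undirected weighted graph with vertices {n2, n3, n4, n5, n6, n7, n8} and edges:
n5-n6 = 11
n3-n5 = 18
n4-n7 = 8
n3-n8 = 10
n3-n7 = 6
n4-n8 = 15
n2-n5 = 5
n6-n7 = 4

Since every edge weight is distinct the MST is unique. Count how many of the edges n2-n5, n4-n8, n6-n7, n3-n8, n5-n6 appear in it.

Kruskal's algorithm — process edges by increasing weight (ties by edge label):
n6-n7 (4): add — endpoints in different components.
n2-n5 (5): add — endpoints in different components.
n3-n7 (6): add — endpoints in different components.
n4-n7 (8): add — endpoints in different components.
n3-n8 (10): add — endpoints in different components.
n5-n6 (11): add — endpoints in different components.
MST edge set: {n6-n7, n2-n5, n3-n7, n4-n7, n3-n8, n5-n6}.
Of the listed edges, {n2-n5, n6-n7, n3-n8, n5-n6} are in the MST → 4.

4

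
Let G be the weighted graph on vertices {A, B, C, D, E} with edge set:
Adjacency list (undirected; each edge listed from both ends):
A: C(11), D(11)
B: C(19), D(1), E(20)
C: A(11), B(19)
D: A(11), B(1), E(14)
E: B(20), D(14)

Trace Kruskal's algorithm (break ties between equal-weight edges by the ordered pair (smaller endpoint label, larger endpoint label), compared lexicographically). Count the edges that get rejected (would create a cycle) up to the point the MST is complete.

Kruskal: consider edges lightest-first.
B—D (1): add. Components now {A} {B,D} {C} {E}
A—C (11): add. Components now {A,C} {B,D} {E}
A—D (11): add. Components now {A,B,C,D} {E}
D—E (14): add. Components now {A,B,C,D,E}
Edges rejected before the tree was complete: 0.

0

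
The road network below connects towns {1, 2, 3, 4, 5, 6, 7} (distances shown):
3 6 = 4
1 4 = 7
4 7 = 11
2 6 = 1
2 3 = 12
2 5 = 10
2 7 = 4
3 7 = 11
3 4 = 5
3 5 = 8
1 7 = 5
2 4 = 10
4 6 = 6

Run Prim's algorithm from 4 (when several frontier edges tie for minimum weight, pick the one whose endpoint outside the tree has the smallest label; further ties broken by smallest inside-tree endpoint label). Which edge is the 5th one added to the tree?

1-7

Prim, starting at 4.
Step 1: cheapest edge leaving the tree is 3 4 (5); add 3.
Step 2: cheapest edge leaving the tree is 3 6 (4); add 6.
Step 3: cheapest edge leaving the tree is 2 6 (1); add 2.
Step 4: cheapest edge leaving the tree is 2 7 (4); add 7.
Step 5: cheapest edge leaving the tree is 1 7 (5); add 1.
Step 6: cheapest edge leaving the tree is 3 5 (8); add 5.
The 5th edge added is 1 7.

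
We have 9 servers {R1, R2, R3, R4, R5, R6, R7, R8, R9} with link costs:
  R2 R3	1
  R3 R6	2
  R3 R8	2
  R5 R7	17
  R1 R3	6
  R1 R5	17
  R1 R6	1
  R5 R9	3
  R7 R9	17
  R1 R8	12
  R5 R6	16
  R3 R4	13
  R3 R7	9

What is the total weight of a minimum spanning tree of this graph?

47

Prim, starting at R9.
Step 1: frontier [R5 R9 3, R7 R9 17] → take R5 R9 (3); add R5.
Step 2: frontier [R5 R6 16, R1 R5 17, R5 R7 17, R7 R9 17] → take R5 R6 (16); add R6.
Step 3: frontier [R1 R5 17, R5 R7 17, R1 R6 1, R3 R6 2, R7 R9 17] → take R1 R6 (1); add R1.
Step 4: frontier [R1 R3 6, R1 R8 12, R5 R7 17, R3 R6 2, R7 R9 17] → take R3 R6 (2); add R3.
Step 5: frontier [R1 R8 12, R2 R3 1, R3 R8 2, R3 R7 9, R3 R4 13, R5 R7 17, R7 R9 17] → take R2 R3 (1); add R2.
Step 6: frontier [R1 R8 12, R3 R8 2, R3 R7 9, R3 R4 13, R5 R7 17, R7 R9 17] → take R3 R8 (2); add R8.
Step 7: frontier [R3 R7 9, R3 R4 13, R5 R7 17, R7 R9 17] → take R3 R7 (9); add R7.
Step 8: frontier [R3 R4 13] → take R3 R4 (13); add R4.
MST edges: R5 R9, R5 R6, R1 R6, R3 R6, R2 R3, R3 R8, R3 R7, R3 R4; total weight 3+16+1+2+1+2+9+13 = 47.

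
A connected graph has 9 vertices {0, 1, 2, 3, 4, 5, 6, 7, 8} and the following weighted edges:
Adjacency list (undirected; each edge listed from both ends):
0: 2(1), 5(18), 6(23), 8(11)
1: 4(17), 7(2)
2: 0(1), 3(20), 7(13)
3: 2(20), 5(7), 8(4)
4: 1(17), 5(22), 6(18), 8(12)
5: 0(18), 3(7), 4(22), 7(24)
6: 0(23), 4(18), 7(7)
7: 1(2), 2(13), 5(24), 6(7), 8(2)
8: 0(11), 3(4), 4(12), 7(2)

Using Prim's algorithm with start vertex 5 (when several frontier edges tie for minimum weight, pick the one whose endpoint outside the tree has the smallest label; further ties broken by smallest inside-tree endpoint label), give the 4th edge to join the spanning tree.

1-7

Prim, starting at 5.
Step 1: cheapest edge leaving the tree is 3-5 (7); add 3.
Step 2: cheapest edge leaving the tree is 3-8 (4); add 8.
Step 3: cheapest edge leaving the tree is 7-8 (2); add 7.
Step 4: cheapest edge leaving the tree is 1-7 (2); add 1.
Step 5: cheapest edge leaving the tree is 6-7 (7); add 6.
Step 6: cheapest edge leaving the tree is 0-8 (11); add 0.
Step 7: cheapest edge leaving the tree is 0-2 (1); add 2.
Step 8: cheapest edge leaving the tree is 4-8 (12); add 4.
The 4th edge added is 1-7.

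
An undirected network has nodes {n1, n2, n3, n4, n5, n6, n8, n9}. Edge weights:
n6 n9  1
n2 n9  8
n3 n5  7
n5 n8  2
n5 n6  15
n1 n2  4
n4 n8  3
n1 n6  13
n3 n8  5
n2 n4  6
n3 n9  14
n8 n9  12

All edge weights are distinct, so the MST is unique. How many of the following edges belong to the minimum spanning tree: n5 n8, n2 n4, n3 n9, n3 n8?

3

Kruskal's algorithm — process edges by increasing weight (ties by edge label):
n6 n9 (1): add — endpoints in different components.
n5 n8 (2): add — endpoints in different components.
n4 n8 (3): add — endpoints in different components.
n1 n2 (4): add — endpoints in different components.
n3 n8 (5): add — endpoints in different components.
n2 n4 (6): add — endpoints in different components.
n3 n5 (7): skip — n3 and n5 already connected.
n2 n9 (8): add — endpoints in different components.
MST edge set: {n6 n9, n5 n8, n4 n8, n1 n2, n3 n8, n2 n4, n2 n9}.
Of the listed edges, {n5 n8, n2 n4, n3 n8} are in the MST → 3.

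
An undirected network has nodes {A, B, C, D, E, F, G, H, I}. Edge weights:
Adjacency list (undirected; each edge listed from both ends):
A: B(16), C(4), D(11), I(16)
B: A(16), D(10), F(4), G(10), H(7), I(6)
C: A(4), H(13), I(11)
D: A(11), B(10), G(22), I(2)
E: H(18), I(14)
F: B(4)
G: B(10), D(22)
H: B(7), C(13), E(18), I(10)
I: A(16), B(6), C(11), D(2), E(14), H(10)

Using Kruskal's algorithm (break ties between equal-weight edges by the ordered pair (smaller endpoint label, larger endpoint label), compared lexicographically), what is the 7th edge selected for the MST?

A-D

Kruskal: consider edges lightest-first.
D-I (2): add — endpoints in different components.
A-C (4): add — endpoints in different components.
B-F (4): add — endpoints in different components.
B-I (6): add — endpoints in different components.
B-H (7): add — endpoints in different components.
B-D (10): skip — B and D already connected.
B-G (10): add — endpoints in different components.
H-I (10): skip — H and I already connected.
A-D (11): add — endpoints in different components.
C-I (11): skip — C and I already connected.
C-H (13): skip — C and H already connected.
E-I (14): add — endpoints in different components.
The 7th edge added is A-D.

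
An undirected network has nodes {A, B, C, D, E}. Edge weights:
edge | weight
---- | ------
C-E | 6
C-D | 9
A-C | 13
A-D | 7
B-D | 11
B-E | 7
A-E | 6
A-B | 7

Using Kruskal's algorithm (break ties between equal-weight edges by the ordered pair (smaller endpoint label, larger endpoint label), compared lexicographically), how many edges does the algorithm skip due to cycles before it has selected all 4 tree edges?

Sort edges by weight, then run Kruskal:
A-E (6): add. Components now {A,E} {B} {C} {D}
C-E (6): add. Components now {A,C,E} {B} {D}
A-B (7): add. Components now {A,B,C,E} {D}
A-D (7): add. Components now {A,B,C,D,E}
Edges rejected before the tree was complete: 0.

0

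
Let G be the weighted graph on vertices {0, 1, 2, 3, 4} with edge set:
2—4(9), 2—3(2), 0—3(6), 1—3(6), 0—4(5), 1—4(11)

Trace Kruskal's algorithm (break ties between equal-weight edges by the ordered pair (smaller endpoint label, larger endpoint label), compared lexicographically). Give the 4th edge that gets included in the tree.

Kruskal: consider edges lightest-first.
2—3 (2): add — endpoints in different components.
0—4 (5): add — endpoints in different components.
0—3 (6): add — endpoints in different components.
1—3 (6): add — endpoints in different components.
The 4th edge added is 1—3.

1-3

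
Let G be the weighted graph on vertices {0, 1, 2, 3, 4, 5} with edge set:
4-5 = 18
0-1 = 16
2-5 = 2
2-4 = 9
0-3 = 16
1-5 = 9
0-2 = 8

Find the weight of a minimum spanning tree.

Prim, starting at 3.
Step 1: cheapest edge leaving the tree is 0-3 (16); add 0.
Step 2: cheapest edge leaving the tree is 0-2 (8); add 2.
Step 3: cheapest edge leaving the tree is 2-5 (2); add 5.
Step 4: cheapest edge leaving the tree is 1-5 (9); add 1.
Step 5: cheapest edge leaving the tree is 2-4 (9); add 4.
MST edges: 0-3, 0-2, 2-5, 1-5, 2-4; total weight 16+8+2+9+9 = 44.

44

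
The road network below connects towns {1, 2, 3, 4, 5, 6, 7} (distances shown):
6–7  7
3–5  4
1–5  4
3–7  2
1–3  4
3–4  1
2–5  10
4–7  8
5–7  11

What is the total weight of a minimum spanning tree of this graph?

Prim, starting at 7.
Step 1: cheapest edge leaving the tree is 3–7 (2); add 3.
Step 2: cheapest edge leaving the tree is 3–4 (1); add 4.
Step 3: cheapest edge leaving the tree is 1–3 (4); add 1.
Step 4: cheapest edge leaving the tree is 1–5 (4); add 5.
Step 5: cheapest edge leaving the tree is 6–7 (7); add 6.
Step 6: cheapest edge leaving the tree is 2–5 (10); add 2.
MST edges: 3–7, 3–4, 1–3, 1–5, 6–7, 2–5; total weight 2+1+4+4+7+10 = 28.

28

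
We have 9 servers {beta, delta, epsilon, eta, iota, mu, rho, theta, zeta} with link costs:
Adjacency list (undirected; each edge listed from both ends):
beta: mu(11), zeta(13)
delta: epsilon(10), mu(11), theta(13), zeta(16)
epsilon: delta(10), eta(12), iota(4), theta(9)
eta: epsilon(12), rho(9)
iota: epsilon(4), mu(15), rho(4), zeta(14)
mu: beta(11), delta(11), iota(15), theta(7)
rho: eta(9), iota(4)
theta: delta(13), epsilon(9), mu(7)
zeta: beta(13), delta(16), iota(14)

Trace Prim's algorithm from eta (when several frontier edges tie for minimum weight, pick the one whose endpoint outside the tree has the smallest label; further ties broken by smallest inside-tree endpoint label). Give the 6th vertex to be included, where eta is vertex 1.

mu

Prim's algorithm from eta:
Step 1: frontier [eta-rho 9, epsilon-eta 12] → take eta-rho (9); add rho.
Step 2: frontier [epsilon-eta 12, iota-rho 4] → take iota-rho (4); add iota.
Step 3: frontier [epsilon-eta 12, epsilon-iota 4, iota-zeta 14, iota-mu 15] → take epsilon-iota (4); add epsilon.
Step 4: frontier [epsilon-theta 9, delta-epsilon 10, iota-zeta 14, iota-mu 15] → take epsilon-theta (9); add theta.
Step 5: frontier [delta-epsilon 10, iota-zeta 14, iota-mu 15, mu-theta 7, delta-theta 13] → take mu-theta (7); add mu.
Step 6: frontier [delta-epsilon 10, iota-zeta 14, beta-mu 11, delta-mu 11, delta-theta 13] → take delta-epsilon (10); add delta.
Step 7: frontier [delta-zeta 16, iota-zeta 14, beta-mu 11] → take beta-mu (11); add beta.
Step 8: frontier [beta-zeta 13, delta-zeta 16, iota-zeta 14] → take beta-zeta (13); add zeta.
Vertex order: eta, rho, iota, epsilon, theta, mu, delta, beta, zeta. The 6th vertex is mu.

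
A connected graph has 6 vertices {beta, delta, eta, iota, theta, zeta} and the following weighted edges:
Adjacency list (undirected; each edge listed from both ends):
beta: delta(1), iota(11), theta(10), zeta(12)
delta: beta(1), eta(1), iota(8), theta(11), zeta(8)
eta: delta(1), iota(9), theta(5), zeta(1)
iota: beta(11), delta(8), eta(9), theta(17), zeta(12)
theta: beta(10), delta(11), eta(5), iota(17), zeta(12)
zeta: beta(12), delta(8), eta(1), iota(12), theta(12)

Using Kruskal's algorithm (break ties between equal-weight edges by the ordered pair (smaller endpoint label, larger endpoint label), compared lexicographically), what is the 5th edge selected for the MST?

Sort edges by weight, then run Kruskal:
beta delta (1): add — endpoints in different components.
delta eta (1): add — endpoints in different components.
eta zeta (1): add — endpoints in different components.
eta theta (5): add — endpoints in different components.
delta iota (8): add — endpoints in different components.
The 5th edge added is delta iota.

delta-iota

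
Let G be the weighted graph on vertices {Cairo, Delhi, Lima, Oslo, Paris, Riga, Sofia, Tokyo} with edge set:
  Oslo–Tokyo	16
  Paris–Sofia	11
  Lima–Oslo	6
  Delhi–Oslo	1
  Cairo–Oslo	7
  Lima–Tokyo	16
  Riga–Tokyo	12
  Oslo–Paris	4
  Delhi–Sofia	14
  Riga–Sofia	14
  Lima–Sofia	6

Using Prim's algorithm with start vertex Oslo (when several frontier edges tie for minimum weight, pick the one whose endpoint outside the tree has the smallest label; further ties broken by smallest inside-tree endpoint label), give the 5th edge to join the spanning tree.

Cairo-Oslo

Grow the tree from Oslo using Prim:
Step 1: cheapest edge leaving the tree is Delhi–Oslo (1); add Delhi.
Step 2: cheapest edge leaving the tree is Oslo–Paris (4); add Paris.
Step 3: cheapest edge leaving the tree is Lima–Oslo (6); add Lima.
Step 4: cheapest edge leaving the tree is Lima–Sofia (6); add Sofia.
Step 5: cheapest edge leaving the tree is Cairo–Oslo (7); add Cairo.
Step 6: cheapest edge leaving the tree is Riga–Sofia (14); add Riga.
Step 7: cheapest edge leaving the tree is Riga–Tokyo (12); add Tokyo.
The 5th edge added is Cairo–Oslo.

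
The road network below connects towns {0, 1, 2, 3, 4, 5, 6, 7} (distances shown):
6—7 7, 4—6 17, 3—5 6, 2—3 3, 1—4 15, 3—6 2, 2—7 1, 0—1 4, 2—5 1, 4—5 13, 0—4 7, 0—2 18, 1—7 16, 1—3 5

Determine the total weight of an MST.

Kruskal's algorithm — process edges by increasing weight (ties by edge label):
2—5 (1): add — endpoints in different components.
2—7 (1): add — endpoints in different components.
3—6 (2): add — endpoints in different components.
2—3 (3): add — endpoints in different components.
0—1 (4): add — endpoints in different components.
1—3 (5): add — endpoints in different components.
3—5 (6): skip — 3 and 5 already connected.
0—4 (7): add — endpoints in different components.
MST edges: 2—5, 2—7, 3—6, 2—3, 0—1, 1—3, 0—4; total weight 1+1+2+3+4+5+7 = 23.

23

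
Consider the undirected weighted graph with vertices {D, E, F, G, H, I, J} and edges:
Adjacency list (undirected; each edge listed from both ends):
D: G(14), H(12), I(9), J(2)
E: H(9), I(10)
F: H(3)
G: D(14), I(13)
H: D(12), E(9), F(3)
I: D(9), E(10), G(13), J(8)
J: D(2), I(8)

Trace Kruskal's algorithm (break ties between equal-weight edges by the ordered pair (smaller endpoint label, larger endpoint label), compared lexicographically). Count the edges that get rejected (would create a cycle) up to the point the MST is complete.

Sort edges by weight, then run Kruskal:
D–J (2): add — endpoints in different components.
F–H (3): add — endpoints in different components.
I–J (8): add — endpoints in different components.
D–I (9): skip — D and I already connected.
E–H (9): add — endpoints in different components.
E–I (10): add — endpoints in different components.
D–H (12): skip — D and H already connected.
G–I (13): add — endpoints in different components.
Edges rejected before the tree was complete: 2.

2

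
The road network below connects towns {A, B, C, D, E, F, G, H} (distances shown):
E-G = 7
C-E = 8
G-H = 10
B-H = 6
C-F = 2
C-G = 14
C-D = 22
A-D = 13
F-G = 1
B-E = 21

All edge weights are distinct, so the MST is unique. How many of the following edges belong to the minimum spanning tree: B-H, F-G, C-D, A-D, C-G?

4

Kruskal's algorithm — process edges by increasing weight (ties by edge label):
F-G (1): add — endpoints in different components.
C-F (2): add — endpoints in different components.
B-H (6): add — endpoints in different components.
E-G (7): add — endpoints in different components.
C-E (8): skip — C and E already connected.
G-H (10): add — endpoints in different components.
A-D (13): add — endpoints in different components.
C-G (14): skip — C and G already connected.
B-E (21): skip — B and E already connected.
C-D (22): add — endpoints in different components.
MST edge set: {F-G, C-F, B-H, E-G, G-H, A-D, C-D}.
Of the listed edges, {B-H, F-G, C-D, A-D} are in the MST → 4.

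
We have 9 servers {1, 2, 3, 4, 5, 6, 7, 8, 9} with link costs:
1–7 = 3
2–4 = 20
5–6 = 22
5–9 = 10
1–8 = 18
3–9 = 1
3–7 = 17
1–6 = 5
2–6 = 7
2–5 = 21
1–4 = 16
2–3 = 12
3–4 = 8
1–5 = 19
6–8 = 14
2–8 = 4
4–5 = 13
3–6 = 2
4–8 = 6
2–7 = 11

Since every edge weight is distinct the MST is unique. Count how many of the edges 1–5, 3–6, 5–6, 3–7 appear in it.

1

Kruskal's algorithm — process edges by increasing weight (ties by edge label):
3–9 (1): add — endpoints in different components.
3–6 (2): add — endpoints in different components.
1–7 (3): add — endpoints in different components.
2–8 (4): add — endpoints in different components.
1–6 (5): add — endpoints in different components.
4–8 (6): add — endpoints in different components.
2–6 (7): add — endpoints in different components.
3–4 (8): skip — 3 and 4 already connected.
5–9 (10): add — endpoints in different components.
MST edge set: {3–9, 3–6, 1–7, 2–8, 1–6, 4–8, 2–6, 5–9}.
Of the listed edges, {3–6} are in the MST → 1.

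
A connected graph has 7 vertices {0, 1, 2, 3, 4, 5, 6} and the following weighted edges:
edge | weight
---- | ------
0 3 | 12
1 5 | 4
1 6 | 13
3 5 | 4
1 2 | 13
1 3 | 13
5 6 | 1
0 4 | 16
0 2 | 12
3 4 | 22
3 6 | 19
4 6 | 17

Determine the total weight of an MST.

Kruskal's algorithm — process edges by increasing weight (ties by edge label):
5 6 (1): add — endpoints in different components.
1 5 (4): add — endpoints in different components.
3 5 (4): add — endpoints in different components.
0 2 (12): add — endpoints in different components.
0 3 (12): add — endpoints in different components.
1 2 (13): skip — 1 and 2 already connected.
1 3 (13): skip — 1 and 3 already connected.
1 6 (13): skip — 1 and 6 already connected.
0 4 (16): add — endpoints in different components.
MST edges: 5 6, 1 5, 3 5, 0 2, 0 3, 0 4; total weight 1+4+4+12+12+16 = 49.

49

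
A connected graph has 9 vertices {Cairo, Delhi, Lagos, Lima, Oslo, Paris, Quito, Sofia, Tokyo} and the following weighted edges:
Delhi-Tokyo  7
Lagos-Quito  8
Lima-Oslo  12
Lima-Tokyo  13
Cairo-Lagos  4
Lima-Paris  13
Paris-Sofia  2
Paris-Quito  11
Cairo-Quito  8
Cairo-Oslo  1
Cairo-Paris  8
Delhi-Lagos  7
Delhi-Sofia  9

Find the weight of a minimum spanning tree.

49

Kruskal: consider edges lightest-first.
Cairo-Oslo (1): add — endpoints in different components.
Paris-Sofia (2): add — endpoints in different components.
Cairo-Lagos (4): add — endpoints in different components.
Delhi-Lagos (7): add — endpoints in different components.
Delhi-Tokyo (7): add — endpoints in different components.
Cairo-Paris (8): add — endpoints in different components.
Cairo-Quito (8): add — endpoints in different components.
Lagos-Quito (8): skip — Lagos and Quito already connected.
Delhi-Sofia (9): skip — Delhi and Sofia already connected.
Paris-Quito (11): skip — Paris and Quito already connected.
Lima-Oslo (12): add — endpoints in different components.
MST edges: Cairo-Oslo, Paris-Sofia, Cairo-Lagos, Delhi-Lagos, Delhi-Tokyo, Cairo-Paris, Cairo-Quito, Lima-Oslo; total weight 1+2+4+7+7+8+8+12 = 49.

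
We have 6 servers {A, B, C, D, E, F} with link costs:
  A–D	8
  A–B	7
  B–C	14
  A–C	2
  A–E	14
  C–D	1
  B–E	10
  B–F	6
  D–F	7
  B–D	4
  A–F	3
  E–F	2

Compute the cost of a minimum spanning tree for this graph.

12

Kruskal's algorithm — process edges by increasing weight (ties by edge label):
C–D (1): add — endpoints in different components.
A–C (2): add — endpoints in different components.
E–F (2): add — endpoints in different components.
A–F (3): add — endpoints in different components.
B–D (4): add — endpoints in different components.
MST edges: C–D, A–C, E–F, A–F, B–D; total weight 1+2+2+3+4 = 12.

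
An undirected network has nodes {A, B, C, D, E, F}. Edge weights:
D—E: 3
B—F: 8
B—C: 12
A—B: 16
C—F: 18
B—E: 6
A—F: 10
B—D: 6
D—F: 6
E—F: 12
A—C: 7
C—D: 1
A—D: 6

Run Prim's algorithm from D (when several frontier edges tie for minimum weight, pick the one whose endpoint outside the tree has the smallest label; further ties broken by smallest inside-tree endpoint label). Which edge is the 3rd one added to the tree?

Grow the tree from D using Prim:
Step 1: cheapest edge leaving the tree is C—D (1); add C.
Step 2: cheapest edge leaving the tree is D—E (3); add E.
Step 3: cheapest edge leaving the tree is A—D (6); add A.
Step 4: cheapest edge leaving the tree is B—D (6); add B.
Step 5: cheapest edge leaving the tree is D—F (6); add F.
The 3rd edge added is A—D.

A-D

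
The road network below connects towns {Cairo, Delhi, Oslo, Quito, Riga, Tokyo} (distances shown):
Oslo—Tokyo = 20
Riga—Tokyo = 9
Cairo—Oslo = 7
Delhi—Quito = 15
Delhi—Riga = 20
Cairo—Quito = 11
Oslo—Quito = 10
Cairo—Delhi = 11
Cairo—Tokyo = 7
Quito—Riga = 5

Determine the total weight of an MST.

39

Grow the tree from Delhi using Prim:
Step 1: frontier [Cairo—Delhi 11, Delhi—Quito 15, Delhi—Riga 20] → take Cairo—Delhi (11); add Cairo.
Step 2: frontier [Cairo—Oslo 7, Cairo—Tokyo 7, Cairo—Quito 11, Delhi—Quito 15, Delhi—Riga 20] → take Cairo—Oslo (7); add Oslo.
Step 3: frontier [Cairo—Tokyo 7, Cairo—Quito 11, Delhi—Quito 15, Delhi—Riga 20, Oslo—Quito 10, Oslo—Tokyo 20] → take Cairo—Tokyo (7); add Tokyo.
Step 4: frontier [Cairo—Quito 11, Delhi—Quito 15, Delhi—Riga 20, Oslo—Quito 10, Riga—Tokyo 9] → take Riga—Tokyo (9); add Riga.
Step 5: frontier [Cairo—Quito 11, Delhi—Quito 15, Oslo—Quito 10, Quito—Riga 5] → take Quito—Riga (5); add Quito.
MST edges: Cairo—Delhi, Cairo—Oslo, Cairo—Tokyo, Riga—Tokyo, Quito—Riga; total weight 11+7+7+9+5 = 39.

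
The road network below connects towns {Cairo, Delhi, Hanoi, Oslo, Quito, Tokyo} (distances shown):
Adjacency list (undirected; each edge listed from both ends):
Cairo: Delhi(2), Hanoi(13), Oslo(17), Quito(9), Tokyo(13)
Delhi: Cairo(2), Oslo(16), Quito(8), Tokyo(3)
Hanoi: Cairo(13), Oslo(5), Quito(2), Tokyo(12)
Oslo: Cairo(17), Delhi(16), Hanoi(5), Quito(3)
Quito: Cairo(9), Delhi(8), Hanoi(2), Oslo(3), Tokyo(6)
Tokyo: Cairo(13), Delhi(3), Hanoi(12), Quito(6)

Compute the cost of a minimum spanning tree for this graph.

Kruskal: consider edges lightest-first.
Cairo-Delhi (2): add. Components now {Tokyo} {Hanoi} {Cairo,Delhi} {Quito} {Oslo}
Hanoi-Quito (2): add. Components now {Tokyo} {Hanoi,Quito} {Cairo,Delhi} {Oslo}
Delhi-Tokyo (3): add. Components now {Cairo,Delhi,Tokyo} {Hanoi,Quito} {Oslo}
Oslo-Quito (3): add. Components now {Cairo,Delhi,Tokyo} {Hanoi,Oslo,Quito}
Hanoi-Oslo (5): skip — Hanoi and Oslo already connected.
Quito-Tokyo (6): add. Components now {Cairo,Delhi,Hanoi,Oslo,Quito,Tokyo}
MST edges: Cairo-Delhi, Hanoi-Quito, Delhi-Tokyo, Oslo-Quito, Quito-Tokyo; total weight 2+2+3+3+6 = 16.

16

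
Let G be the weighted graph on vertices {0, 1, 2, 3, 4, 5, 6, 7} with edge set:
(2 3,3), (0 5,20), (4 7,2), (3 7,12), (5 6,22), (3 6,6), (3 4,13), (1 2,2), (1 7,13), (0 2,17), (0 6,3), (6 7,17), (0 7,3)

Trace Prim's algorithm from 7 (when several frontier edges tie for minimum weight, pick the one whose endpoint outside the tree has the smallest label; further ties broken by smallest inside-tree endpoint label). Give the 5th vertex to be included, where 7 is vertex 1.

Prim, starting at 7.
Step 1: frontier [4 7 2, 0 7 3, 3 7 12, 1 7 13, 6 7 17] → take 4 7 (2); add 4.
Step 2: frontier [3 4 13, 0 7 3, 3 7 12, 1 7 13, 6 7 17] → take 0 7 (3); add 0.
Step 3: frontier [0 6 3, 0 2 17, 0 5 20, 3 4 13, 3 7 12, 1 7 13, 6 7 17] → take 0 6 (3); add 6.
Step 4: frontier [0 2 17, 0 5 20, 3 4 13, 3 6 6, 5 6 22, 3 7 12, 1 7 13] → take 3 6 (6); add 3.
Step 5: frontier [0 2 17, 0 5 20, 2 3 3, 5 6 22, 1 7 13] → take 2 3 (3); add 2.
Step 6: frontier [0 5 20, 1 2 2, 5 6 22, 1 7 13] → take 1 2 (2); add 1.
Step 7: frontier [0 5 20, 5 6 22] → take 0 5 (20); add 5.
Vertex order: 7, 4, 0, 6, 3, 2, 1, 5. The 5th vertex is 3.

3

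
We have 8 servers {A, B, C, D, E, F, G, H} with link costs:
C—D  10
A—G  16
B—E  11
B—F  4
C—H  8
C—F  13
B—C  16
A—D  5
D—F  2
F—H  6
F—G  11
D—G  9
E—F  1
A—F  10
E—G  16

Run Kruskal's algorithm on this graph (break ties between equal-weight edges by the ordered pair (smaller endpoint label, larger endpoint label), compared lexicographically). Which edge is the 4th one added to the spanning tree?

A-D

Kruskal's algorithm — process edges by increasing weight (ties by edge label):
E—F (1): add — endpoints in different components.
D—F (2): add — endpoints in different components.
B—F (4): add — endpoints in different components.
A—D (5): add — endpoints in different components.
F—H (6): add — endpoints in different components.
C—H (8): add — endpoints in different components.
D—G (9): add — endpoints in different components.
The 4th edge added is A—D.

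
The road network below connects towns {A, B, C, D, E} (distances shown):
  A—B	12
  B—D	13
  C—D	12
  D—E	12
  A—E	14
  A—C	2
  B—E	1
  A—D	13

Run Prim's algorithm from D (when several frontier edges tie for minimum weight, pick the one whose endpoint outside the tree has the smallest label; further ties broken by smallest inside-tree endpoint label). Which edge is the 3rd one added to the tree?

A-B

Prim, starting at D.
Step 1: frontier [C—D 12, D—E 12, A—D 13, B—D 13] → take C—D (12); add C.
Step 2: frontier [A—C 2, D—E 12, A—D 13, B—D 13] → take A—C (2); add A.
Step 3: frontier [A—B 12, A—E 14, D—E 12, B—D 13] → take A—B (12); add B.
Step 4: frontier [A—E 14, B—E 1, D—E 12] → take B—E (1); add E.
The 3rd edge added is A—B.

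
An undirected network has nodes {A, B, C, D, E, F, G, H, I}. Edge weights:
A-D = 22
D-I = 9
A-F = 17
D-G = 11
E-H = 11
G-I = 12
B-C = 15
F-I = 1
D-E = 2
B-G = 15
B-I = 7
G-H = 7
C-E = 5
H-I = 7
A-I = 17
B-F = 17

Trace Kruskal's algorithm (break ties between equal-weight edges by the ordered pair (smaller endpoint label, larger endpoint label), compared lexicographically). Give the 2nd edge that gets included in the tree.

Sort edges by weight, then run Kruskal:
F-I (1): add — endpoints in different components.
D-E (2): add — endpoints in different components.
C-E (5): add — endpoints in different components.
B-I (7): add — endpoints in different components.
G-H (7): add — endpoints in different components.
H-I (7): add — endpoints in different components.
D-I (9): add — endpoints in different components.
D-G (11): skip — D and G already connected.
E-H (11): skip — E and H already connected.
G-I (12): skip — G and I already connected.
B-C (15): skip — B and C already connected.
B-G (15): skip — B and G already connected.
A-F (17): add — endpoints in different components.
The 2nd edge added is D-E.

D-E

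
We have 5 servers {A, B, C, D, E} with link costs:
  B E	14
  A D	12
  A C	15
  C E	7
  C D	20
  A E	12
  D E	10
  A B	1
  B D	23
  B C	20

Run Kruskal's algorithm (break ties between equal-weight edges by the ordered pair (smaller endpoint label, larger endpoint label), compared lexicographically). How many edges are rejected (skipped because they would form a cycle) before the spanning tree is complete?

Kruskal: consider edges lightest-first.
A B (1): add — endpoints in different components.
C E (7): add — endpoints in different components.
D E (10): add — endpoints in different components.
A D (12): add — endpoints in different components.
Edges rejected before the tree was complete: 0.

0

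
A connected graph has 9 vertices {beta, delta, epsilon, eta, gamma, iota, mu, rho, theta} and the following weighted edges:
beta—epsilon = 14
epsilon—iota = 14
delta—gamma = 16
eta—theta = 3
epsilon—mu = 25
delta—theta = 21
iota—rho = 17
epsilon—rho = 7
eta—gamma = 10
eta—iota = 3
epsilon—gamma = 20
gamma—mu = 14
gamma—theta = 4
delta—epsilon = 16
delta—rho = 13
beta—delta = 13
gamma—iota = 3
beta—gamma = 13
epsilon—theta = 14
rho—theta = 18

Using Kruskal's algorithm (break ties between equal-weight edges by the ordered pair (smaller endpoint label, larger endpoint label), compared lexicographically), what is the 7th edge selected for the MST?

delta-rho

Kruskal: consider edges lightest-first.
eta—iota (3): add — endpoints in different components.
eta—theta (3): add — endpoints in different components.
gamma—iota (3): add — endpoints in different components.
gamma—theta (4): skip — theta and gamma already connected.
epsilon—rho (7): add — endpoints in different components.
eta—gamma (10): skip — eta and gamma already connected.
beta—delta (13): add — endpoints in different components.
beta—gamma (13): add — endpoints in different components.
delta—rho (13): add — endpoints in different components.
beta—epsilon (14): skip — epsilon and beta already connected.
epsilon—iota (14): skip — iota and epsilon already connected.
epsilon—theta (14): skip — epsilon and theta already connected.
gamma—mu (14): add — endpoints in different components.
The 7th edge added is delta—rho.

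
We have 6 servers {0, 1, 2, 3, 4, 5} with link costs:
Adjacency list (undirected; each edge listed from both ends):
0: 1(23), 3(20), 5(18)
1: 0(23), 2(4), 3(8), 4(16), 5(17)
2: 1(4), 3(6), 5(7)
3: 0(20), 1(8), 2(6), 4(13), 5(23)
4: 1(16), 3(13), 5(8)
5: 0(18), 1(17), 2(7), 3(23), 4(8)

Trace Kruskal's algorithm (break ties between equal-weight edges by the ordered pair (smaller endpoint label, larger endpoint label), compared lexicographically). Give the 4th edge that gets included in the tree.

Kruskal's algorithm — process edges by increasing weight (ties by edge label):
1-2 (4): add — endpoints in different components.
2-3 (6): add — endpoints in different components.
2-5 (7): add — endpoints in different components.
1-3 (8): skip — 1 and 3 already connected.
4-5 (8): add — endpoints in different components.
3-4 (13): skip — 3 and 4 already connected.
1-4 (16): skip — 1 and 4 already connected.
1-5 (17): skip — 1 and 5 already connected.
0-5 (18): add — endpoints in different components.
The 4th edge added is 4-5.

4-5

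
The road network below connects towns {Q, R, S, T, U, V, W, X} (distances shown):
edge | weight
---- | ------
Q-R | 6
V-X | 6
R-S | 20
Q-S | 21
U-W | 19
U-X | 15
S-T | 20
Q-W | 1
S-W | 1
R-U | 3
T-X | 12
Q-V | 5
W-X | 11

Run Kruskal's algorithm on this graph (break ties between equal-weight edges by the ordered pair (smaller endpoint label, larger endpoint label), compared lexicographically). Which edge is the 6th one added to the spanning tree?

V-X

Kruskal's algorithm — process edges by increasing weight (ties by edge label):
Q-W (1): add — endpoints in different components.
S-W (1): add — endpoints in different components.
R-U (3): add — endpoints in different components.
Q-V (5): add — endpoints in different components.
Q-R (6): add — endpoints in different components.
V-X (6): add — endpoints in different components.
W-X (11): skip — W and X already connected.
T-X (12): add — endpoints in different components.
The 6th edge added is V-X.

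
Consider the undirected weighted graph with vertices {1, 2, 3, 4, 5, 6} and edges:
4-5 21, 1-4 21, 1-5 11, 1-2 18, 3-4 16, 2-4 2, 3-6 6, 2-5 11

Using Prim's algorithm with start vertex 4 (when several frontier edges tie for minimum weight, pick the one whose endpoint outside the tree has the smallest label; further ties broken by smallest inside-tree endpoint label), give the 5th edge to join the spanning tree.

Prim's algorithm from 4:
Step 1: cheapest edge leaving the tree is 2-4 (2); add 2.
Step 2: cheapest edge leaving the tree is 2-5 (11); add 5.
Step 3: cheapest edge leaving the tree is 1-5 (11); add 1.
Step 4: cheapest edge leaving the tree is 3-4 (16); add 3.
Step 5: cheapest edge leaving the tree is 3-6 (6); add 6.
The 5th edge added is 3-6.

3-6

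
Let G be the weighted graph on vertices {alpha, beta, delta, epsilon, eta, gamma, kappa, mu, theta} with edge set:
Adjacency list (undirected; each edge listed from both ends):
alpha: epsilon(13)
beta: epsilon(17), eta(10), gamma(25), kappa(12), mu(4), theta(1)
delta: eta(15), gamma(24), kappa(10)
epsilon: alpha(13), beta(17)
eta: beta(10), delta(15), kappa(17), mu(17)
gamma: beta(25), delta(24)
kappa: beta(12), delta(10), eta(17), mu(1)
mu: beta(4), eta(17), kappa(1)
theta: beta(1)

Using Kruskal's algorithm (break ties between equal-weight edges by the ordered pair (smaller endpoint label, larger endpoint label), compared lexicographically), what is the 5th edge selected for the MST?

Kruskal's algorithm — process edges by increasing weight (ties by edge label):
beta-theta (1): add — endpoints in different components.
kappa-mu (1): add — endpoints in different components.
beta-mu (4): add — endpoints in different components.
beta-eta (10): add — endpoints in different components.
delta-kappa (10): add — endpoints in different components.
beta-kappa (12): skip — beta and kappa already connected.
alpha-epsilon (13): add — endpoints in different components.
delta-eta (15): skip — eta and delta already connected.
beta-epsilon (17): add — endpoints in different components.
eta-kappa (17): skip — eta and kappa already connected.
eta-mu (17): skip — mu and eta already connected.
delta-gamma (24): add — endpoints in different components.
The 5th edge added is delta-kappa.

delta-kappa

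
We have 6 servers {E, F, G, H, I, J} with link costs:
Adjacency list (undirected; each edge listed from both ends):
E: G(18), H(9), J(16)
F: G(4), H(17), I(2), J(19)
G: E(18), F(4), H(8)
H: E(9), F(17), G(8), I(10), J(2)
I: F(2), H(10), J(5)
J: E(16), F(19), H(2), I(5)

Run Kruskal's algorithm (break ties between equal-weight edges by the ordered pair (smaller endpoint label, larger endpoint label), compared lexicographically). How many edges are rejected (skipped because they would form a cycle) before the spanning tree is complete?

1

Kruskal's algorithm — process edges by increasing weight (ties by edge label):
F-I (2): add — endpoints in different components.
H-J (2): add — endpoints in different components.
F-G (4): add — endpoints in different components.
I-J (5): add — endpoints in different components.
G-H (8): skip — G and H already connected.
E-H (9): add — endpoints in different components.
Edges rejected before the tree was complete: 1.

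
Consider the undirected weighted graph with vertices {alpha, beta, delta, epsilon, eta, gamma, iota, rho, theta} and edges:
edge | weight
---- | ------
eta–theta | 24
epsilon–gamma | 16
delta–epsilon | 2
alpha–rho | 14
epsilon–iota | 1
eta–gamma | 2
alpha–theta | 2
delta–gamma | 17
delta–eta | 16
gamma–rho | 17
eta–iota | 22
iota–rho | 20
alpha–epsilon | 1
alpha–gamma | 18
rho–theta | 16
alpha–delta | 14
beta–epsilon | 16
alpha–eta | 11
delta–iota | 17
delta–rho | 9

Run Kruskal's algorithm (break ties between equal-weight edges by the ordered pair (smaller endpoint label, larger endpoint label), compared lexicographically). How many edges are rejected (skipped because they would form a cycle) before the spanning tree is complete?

2

Sort edges by weight, then run Kruskal:
alpha–epsilon (1): add — endpoints in different components.
epsilon–iota (1): add — endpoints in different components.
alpha–theta (2): add — endpoints in different components.
delta–epsilon (2): add — endpoints in different components.
eta–gamma (2): add — endpoints in different components.
delta–rho (9): add — endpoints in different components.
alpha–eta (11): add — endpoints in different components.
alpha–delta (14): skip — delta and alpha already connected.
alpha–rho (14): skip — alpha and rho already connected.
beta–epsilon (16): add — endpoints in different components.
Edges rejected before the tree was complete: 2.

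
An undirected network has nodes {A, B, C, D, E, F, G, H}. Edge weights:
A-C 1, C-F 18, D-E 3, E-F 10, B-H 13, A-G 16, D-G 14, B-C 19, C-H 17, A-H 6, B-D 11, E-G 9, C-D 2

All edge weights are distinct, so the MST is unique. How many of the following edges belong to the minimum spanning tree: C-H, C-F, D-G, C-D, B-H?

1

Kruskal: consider edges lightest-first.
A-C (1): add — endpoints in different components.
C-D (2): add — endpoints in different components.
D-E (3): add — endpoints in different components.
A-H (6): add — endpoints in different components.
E-G (9): add — endpoints in different components.
E-F (10): add — endpoints in different components.
B-D (11): add — endpoints in different components.
MST edge set: {A-C, C-D, D-E, A-H, E-G, E-F, B-D}.
Of the listed edges, {C-D} are in the MST → 1.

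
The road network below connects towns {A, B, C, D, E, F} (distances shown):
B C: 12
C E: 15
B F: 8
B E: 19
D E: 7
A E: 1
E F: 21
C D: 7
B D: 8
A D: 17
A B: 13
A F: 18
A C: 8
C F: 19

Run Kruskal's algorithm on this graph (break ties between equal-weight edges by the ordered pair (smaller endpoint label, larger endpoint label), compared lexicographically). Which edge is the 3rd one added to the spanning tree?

Kruskal: consider edges lightest-first.
A E (1): add. Components now {A,E} {B} {C} {D} {F}
C D (7): add. Components now {A,E} {B} {C,D} {F}
D E (7): add. Components now {A,C,D,E} {B} {F}
A C (8): skip — A and C already connected.
B D (8): add. Components now {A,B,C,D,E} {F}
B F (8): add. Components now {A,B,C,D,E,F}
The 3rd edge added is D E.

D-E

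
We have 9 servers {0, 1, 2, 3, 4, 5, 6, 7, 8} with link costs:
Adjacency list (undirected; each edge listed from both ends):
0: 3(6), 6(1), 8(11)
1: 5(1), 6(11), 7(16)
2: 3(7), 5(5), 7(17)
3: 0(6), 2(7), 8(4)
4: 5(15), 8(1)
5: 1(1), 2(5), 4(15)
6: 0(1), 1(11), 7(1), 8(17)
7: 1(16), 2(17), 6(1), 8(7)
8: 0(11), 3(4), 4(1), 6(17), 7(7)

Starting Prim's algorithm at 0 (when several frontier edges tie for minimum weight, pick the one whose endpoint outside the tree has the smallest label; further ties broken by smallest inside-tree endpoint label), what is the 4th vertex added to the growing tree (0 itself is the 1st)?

3

Grow the tree from 0 using Prim:
Step 1: cheapest edge leaving the tree is 0–6 (1); add 6.
Step 2: cheapest edge leaving the tree is 6–7 (1); add 7.
Step 3: cheapest edge leaving the tree is 0–3 (6); add 3.
Step 4: cheapest edge leaving the tree is 3–8 (4); add 8.
Step 5: cheapest edge leaving the tree is 4–8 (1); add 4.
Step 6: cheapest edge leaving the tree is 2–3 (7); add 2.
Step 7: cheapest edge leaving the tree is 2–5 (5); add 5.
Step 8: cheapest edge leaving the tree is 1–5 (1); add 1.
Vertex order: 0, 6, 7, 3, 8, 4, 2, 5, 1. The 4th vertex is 3.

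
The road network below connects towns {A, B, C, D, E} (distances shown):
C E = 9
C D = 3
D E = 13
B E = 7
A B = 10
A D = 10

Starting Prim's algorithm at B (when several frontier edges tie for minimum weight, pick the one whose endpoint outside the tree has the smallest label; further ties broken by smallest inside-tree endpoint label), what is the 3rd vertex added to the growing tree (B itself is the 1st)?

C

Prim, starting at B.
Step 1: cheapest edge leaving the tree is B E (7); add E.
Step 2: cheapest edge leaving the tree is C E (9); add C.
Step 3: cheapest edge leaving the tree is C D (3); add D.
Step 4: cheapest edge leaving the tree is A B (10); add A.
Vertex order: B, E, C, D, A. The 3rd vertex is C.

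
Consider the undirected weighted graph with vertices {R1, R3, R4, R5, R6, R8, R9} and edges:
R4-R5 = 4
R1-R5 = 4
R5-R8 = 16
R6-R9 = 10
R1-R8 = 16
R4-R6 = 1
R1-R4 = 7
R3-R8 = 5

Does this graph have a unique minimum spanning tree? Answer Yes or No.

Sort edges by weight, then run Kruskal:
R4-R6 (1): add — endpoints in different components.
R1-R5 (4): add — endpoints in different components.
R4-R5 (4): add — endpoints in different components.
R3-R8 (5): add — endpoints in different components.
R1-R4 (7): skip — R1 and R4 already connected.
R6-R9 (10): add — endpoints in different components.
R1-R8 (16): add — endpoints in different components.
Non-tree edge R5-R8 has weight 16, equal to the heaviest edge on its tree cycle — swapping gives another MST of the same weight. Not unique.

No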